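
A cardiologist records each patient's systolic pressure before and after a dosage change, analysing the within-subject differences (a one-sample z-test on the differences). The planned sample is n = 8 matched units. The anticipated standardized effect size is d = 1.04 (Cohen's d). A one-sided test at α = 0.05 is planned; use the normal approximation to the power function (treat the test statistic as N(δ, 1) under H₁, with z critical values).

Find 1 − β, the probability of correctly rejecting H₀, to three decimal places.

Noncentrality parameter: δ = d·√n = 1.04 × √8 = 2.9416
One-sided α = 0.05 → critical value z_{0.05} = 1.645.
Power = Φ(δ − 1.645) = Φ(1.297) = 0.9026.

Power ≈ 0.903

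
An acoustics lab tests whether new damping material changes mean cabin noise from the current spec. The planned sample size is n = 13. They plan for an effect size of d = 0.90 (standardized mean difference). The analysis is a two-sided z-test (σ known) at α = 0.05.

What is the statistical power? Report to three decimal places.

Noncentrality parameter: δ = d·√n = 0.90 × √13 = 3.2450
Two-sided α = 0.05 → critical value z_{0.025} = 1.960.
Power = Φ(δ − 1.960) + Φ(−δ − 1.960) = Φ(1.285) + Φ(-5.205) = 0.9006 + 0.0000 = 0.9006.

Power ≈ 0.901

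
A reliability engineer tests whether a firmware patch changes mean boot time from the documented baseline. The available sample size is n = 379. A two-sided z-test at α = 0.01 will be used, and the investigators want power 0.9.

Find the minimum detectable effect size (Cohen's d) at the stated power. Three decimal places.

d ≈ 0.198

Required noncentrality: δ = z_{0.005} + z_{0.10} = 2.576 + 1.282 = 3.857.
(The second rejection-region term Φ(−δ − z_{α/2}) is negligible and dropped.)
δ = d·√n ⇒ d = δ/√n = 3.857/√379 = 0.1981.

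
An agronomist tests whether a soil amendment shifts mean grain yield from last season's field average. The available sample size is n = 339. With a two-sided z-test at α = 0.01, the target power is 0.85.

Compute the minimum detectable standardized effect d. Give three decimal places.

d ≈ 0.196

Need Φ(δ − 2.576) = 0.85, so δ = 2.576 + 1.036 = 3.612.
(The second rejection-region term Φ(−δ − z_{α/2}) is negligible and dropped.)
δ = d·√n ⇒ d = δ/√n = 3.612/√339 = 0.1962.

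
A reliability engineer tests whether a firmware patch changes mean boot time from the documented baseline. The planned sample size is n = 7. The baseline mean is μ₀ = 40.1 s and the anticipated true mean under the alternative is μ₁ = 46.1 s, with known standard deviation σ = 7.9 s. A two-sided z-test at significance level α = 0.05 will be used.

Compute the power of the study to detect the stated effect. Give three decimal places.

Standardized effect: d = |μ₁ − μ₀| / σ = |46.1 − 40.1| / 7.9 = 0.7595
Noncentrality parameter: δ = d·√n = 0.7595 × √7 = 2.0094
Critical value for a two-sided test at α = 0.05: z_{α/2} = 1.960.
Power = Φ(δ − 1.960) + Φ(−δ − 1.960) = Φ(0.049) + Φ(-3.969) = 0.5197 + 0.0000 = 0.5198.

Power ≈ 0.520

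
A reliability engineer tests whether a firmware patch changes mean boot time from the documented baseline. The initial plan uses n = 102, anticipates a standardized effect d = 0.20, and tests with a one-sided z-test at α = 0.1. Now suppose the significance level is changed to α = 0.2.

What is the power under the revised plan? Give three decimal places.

δ = d·√n = 0.20 × √102 = 2.0199 (unchanged). New critical value: z_{0.2} = 0.842.
Revised power = Φ(δ − 0.842) = Φ(1.178) = 0.8807.

Power ≈ 0.881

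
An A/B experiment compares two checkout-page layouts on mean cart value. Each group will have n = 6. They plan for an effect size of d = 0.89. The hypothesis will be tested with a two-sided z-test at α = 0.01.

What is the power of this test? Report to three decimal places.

Power ≈ 0.151

Noncentrality parameter: δ = d·√(n/2) = 0.89 × √(6/2) = 1.5415
Two-sided α = 0.01 → critical value z_{0.005} = 2.576.
Power = Φ(δ − 2.576) + Φ(−δ − 2.576) = Φ(-1.034) + Φ(-4.117) = 0.1505 + 0.0000 = 0.1505.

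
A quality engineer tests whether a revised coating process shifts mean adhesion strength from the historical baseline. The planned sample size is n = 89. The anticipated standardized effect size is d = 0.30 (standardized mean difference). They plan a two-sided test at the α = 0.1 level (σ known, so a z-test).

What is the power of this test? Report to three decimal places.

Noncentrality parameter: δ = d·√n = 0.30 × √89 = 2.8302
Critical value for a two-sided test at α = 0.1: z_{α/2} = 1.645.
Power = Φ(δ − 1.645) + Φ(−δ − 1.645) = Φ(1.185) + Φ(-4.475) = 0.8821 + 0.0000 = 0.8821.

Power ≈ 0.882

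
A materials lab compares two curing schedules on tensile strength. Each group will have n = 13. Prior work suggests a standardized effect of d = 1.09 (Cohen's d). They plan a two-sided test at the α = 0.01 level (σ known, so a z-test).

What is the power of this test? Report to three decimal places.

Power ≈ 0.580

Noncentrality parameter: δ = d·√(n/2) = 1.09 × √(13/2) = 2.7790
Critical value for a two-sided test at α = 0.01: z_{α/2} = 2.576.
Power = Φ(δ − 2.576) + Φ(−δ − 2.576) = Φ(0.203) + Φ(-5.355) = 0.5805 + 0.0000 = 0.5805.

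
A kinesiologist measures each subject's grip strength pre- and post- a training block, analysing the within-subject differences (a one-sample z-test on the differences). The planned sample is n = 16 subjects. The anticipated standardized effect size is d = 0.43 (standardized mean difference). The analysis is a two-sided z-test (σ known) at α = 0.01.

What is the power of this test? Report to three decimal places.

Power ≈ 0.196

Noncentrality parameter: δ = d·√n = 0.43 × √16 = 1.7200
Two-sided α = 0.01 → critical value z_{0.005} = 2.576.
Power = Φ(δ − 2.576) + Φ(−δ − 2.576) = Φ(-0.856) + Φ(-4.296) = 0.1960 + 0.0000 = 0.1961.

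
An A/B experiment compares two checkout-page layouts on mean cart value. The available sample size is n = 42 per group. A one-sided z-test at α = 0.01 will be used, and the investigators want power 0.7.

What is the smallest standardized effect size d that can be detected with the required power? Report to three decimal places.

d ≈ 0.622

Need Φ(δ − 2.326) = 0.7, so δ = 2.326 + 0.524 = 2.851.
δ = d·√(n/2) ⇒ d = δ/√(n/2) = 2.851/√(42/2) = 0.6221.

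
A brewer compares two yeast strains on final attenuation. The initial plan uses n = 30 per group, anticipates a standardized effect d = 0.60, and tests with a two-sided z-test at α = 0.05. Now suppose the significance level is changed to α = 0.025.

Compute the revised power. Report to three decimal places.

Power ≈ 0.533

δ = d·√(n/2) = 0.60 × √(30/2) = 2.3238 (unchanged). New critical value: z_{0.0125} = 2.241.
Revised power = Φ(δ − 2.241) + Φ(−δ − 2.241) = Φ(0.082) + Φ(-4.565) = 0.5328 + 0.0000 = 0.5328.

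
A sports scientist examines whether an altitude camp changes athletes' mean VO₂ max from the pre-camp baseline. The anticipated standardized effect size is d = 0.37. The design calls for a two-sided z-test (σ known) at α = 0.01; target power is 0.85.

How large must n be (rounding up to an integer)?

Set Φ(δ − 2.576) = 0.85; then δ − 2.576 = Φ⁻¹(0.85) = 1.036, giving δ = 3.612.
(The Φ(−δ − z_{α/2}) term is vanishingly small for δ > 0 and is dropped in the standard sample-size formula.)
δ = d·√n ⇒ n = (δ/d)² = (3.612 / 0.37)² = 95.31.
Round up to the next whole unit.

n = 96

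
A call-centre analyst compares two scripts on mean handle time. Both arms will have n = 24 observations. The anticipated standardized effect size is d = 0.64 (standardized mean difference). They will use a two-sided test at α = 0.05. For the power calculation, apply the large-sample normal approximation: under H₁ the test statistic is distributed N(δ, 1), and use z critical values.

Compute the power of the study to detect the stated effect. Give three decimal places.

Noncentrality parameter: δ = d·√(n/2) = 0.64 × √(24/2) = 2.2170
Two-sided α = 0.05 → critical value z_{0.025} = 1.960.
Power = Φ(δ − 1.960) + Φ(−δ − 1.960) = Φ(0.257) + Φ(-4.177) = 0.6014 + 0.0000 = 0.6014.

Power ≈ 0.601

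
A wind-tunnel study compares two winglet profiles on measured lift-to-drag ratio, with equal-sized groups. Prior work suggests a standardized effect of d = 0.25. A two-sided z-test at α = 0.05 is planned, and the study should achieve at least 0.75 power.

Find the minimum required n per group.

n = 223 per group

Set Φ(δ − 1.960) = 0.75; then δ − 1.960 = Φ⁻¹(0.75) = 0.674, giving δ = 2.634.
(For δ > 0 the lower-tail rejection region contributes negligibly to power, so the one-term inversion is standard.)
δ = d·√(n/2) ⇒ n = 2(δ/d)² = 2 × (2.634 / 0.25)² = 222.09.
Round up to the next whole unit.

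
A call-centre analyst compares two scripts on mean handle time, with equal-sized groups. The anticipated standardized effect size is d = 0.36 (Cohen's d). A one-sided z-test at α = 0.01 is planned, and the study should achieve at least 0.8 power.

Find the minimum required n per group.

n = 155 per group

Set Φ(δ − 2.326) = 0.8; then δ − 2.326 = Φ⁻¹(0.8) = 0.842, giving δ = 3.168.
δ = d·√(n/2) ⇒ n = 2(δ/d)² = 2 × (3.168 / 0.36)² = 154.88.
Round up to the next whole unit.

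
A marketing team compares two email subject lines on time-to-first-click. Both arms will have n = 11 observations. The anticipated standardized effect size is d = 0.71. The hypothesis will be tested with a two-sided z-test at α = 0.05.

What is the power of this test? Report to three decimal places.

Noncentrality parameter: δ = d·√(n/2) = 0.71 × √(11/2) = 1.6651
Two-sided α = 0.05 → critical value z_{0.025} = 1.960.
Power = Φ(δ − 1.960) + Φ(−δ − 1.960) = Φ(-0.295) + Φ(-3.625) = 0.3840 + 0.0001 = 0.3842.

Power ≈ 0.384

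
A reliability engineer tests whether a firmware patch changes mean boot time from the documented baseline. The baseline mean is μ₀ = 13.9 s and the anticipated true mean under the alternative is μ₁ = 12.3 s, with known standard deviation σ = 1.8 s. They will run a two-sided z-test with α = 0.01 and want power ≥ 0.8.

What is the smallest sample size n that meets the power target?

n = 15

Standardized effect: d = |μ₁ − μ₀| / σ = |12.3 − 13.9| / 1.8 = 0.8889
For power 0.8 need Φ(δ − z_{0.005}) = 0.8, so δ = z_{0.005} + z_{0.20} = 2.576 + 0.842 = 3.417.
(The Φ(−δ − z_{α/2}) term is vanishingly small for δ > 0 and is dropped in the standard sample-size formula.)
δ = d·√n ⇒ n = (δ/d)² = (3.417 / 0.8889)² = 14.78.
Round up to the next whole unit.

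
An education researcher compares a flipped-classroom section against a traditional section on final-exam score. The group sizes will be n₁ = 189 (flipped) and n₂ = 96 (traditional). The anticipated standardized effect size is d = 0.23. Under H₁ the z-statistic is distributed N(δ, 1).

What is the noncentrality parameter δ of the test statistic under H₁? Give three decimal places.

δ ≈ 1.835

δ = d / √(1/n₁ + 1/n₂) = 0.23 / √(1/189 + 1/96) = 1.8352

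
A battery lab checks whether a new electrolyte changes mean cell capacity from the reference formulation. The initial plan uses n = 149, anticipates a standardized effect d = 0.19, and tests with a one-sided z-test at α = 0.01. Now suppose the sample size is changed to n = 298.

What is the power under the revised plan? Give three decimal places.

With n = 298: δ = d·√n = 0.19 × √298 = 3.2799. Critical value z_{0.01} = 2.326.
Revised power = P(Z > 2.326 − δ) = Φ(0.954) = 0.8298.

Power ≈ 0.830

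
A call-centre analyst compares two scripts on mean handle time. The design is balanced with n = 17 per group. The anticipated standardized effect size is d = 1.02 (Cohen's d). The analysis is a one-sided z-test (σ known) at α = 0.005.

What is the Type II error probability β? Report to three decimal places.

β ≈ 0.345

Noncentrality parameter: λ = d·√(n/2) = 1.02 × √(17/2) = 2.9738
Critical value for a one-sided test at α = 0.005: z_α = 2.576.
Power = Φ(λ − 2.576) = Φ(0.398) = 0.6547.
Type II error: β = 1 − power = 1 − 0.6547 = 0.3453.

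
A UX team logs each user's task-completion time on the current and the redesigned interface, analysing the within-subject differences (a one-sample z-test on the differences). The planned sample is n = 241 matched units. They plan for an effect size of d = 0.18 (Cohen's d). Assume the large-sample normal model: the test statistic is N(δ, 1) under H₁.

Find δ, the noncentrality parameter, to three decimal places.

δ ≈ 2.794

δ = d·√n = 0.18 × √241 = 2.7944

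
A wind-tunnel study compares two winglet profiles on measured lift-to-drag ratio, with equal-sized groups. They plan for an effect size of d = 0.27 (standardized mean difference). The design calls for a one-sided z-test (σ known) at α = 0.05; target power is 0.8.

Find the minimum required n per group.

For power 0.8 need Φ(δ − z_{0.05}) = 0.8, so δ = z_{0.05} + z_{0.20} = 1.645 + 0.842 = 2.486.
δ = d·√(n/2) ⇒ n = 2(δ/d)² = 2 × (2.486 / 0.27)² = 169.62.
Rounding up, n = 170 per group.

n = 170 per group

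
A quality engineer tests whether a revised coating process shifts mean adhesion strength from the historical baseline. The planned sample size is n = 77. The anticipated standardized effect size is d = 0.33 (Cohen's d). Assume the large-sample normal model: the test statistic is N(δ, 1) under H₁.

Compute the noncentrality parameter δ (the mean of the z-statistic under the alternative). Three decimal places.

δ ≈ 2.896

δ = d·√n = 0.33 × √77 = 2.8957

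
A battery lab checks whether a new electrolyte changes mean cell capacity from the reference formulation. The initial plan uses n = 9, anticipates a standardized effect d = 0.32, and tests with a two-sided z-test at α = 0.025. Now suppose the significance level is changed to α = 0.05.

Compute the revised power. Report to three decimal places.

Power ≈ 0.160

δ = d·√n = 0.32 × √9 = 0.9600 (unchanged). New critical value: z_{0.025} = 1.960.
Revised power = Φ(δ − 1.960) + Φ(−δ − 1.960) = Φ(-1.000) + Φ(-2.920) = 0.1587 + 0.0018 = 0.1604.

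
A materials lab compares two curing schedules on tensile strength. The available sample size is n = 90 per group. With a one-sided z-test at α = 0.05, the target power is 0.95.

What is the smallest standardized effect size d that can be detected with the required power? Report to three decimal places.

d ≈ 0.490

Need Φ(δ − 1.645) = 0.95, so δ = 1.645 + 1.645 = 3.290.
δ = d·√(n/2) ⇒ d = δ/√(n/2) = 3.290/√(90/2) = 0.4904.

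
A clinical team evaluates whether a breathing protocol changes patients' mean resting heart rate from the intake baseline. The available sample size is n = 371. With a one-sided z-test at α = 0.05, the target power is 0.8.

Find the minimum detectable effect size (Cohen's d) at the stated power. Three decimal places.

Need Φ(δ − 1.645) = 0.8, so δ = 1.645 + 0.842 = 2.486.
δ = d·√n ⇒ d = δ/√n = 2.486/√371 = 0.1291.

d ≈ 0.129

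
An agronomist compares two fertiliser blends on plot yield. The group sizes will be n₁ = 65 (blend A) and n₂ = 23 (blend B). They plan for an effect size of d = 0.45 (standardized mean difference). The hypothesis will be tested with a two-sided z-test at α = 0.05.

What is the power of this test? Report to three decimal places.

Power ≈ 0.458

Noncentrality parameter: δ = d / √(1/n₁ + 1/n₂) = 0.45 / √(1/65 + 1/23) = 1.8548
Critical value for a two-sided test at α = 0.05: z_{α/2} = 1.960.
Power = Φ(δ − 1.960) + Φ(−δ − 1.960) = Φ(-0.105) + Φ(-3.815) = 0.4581 + 0.0001 = 0.4582.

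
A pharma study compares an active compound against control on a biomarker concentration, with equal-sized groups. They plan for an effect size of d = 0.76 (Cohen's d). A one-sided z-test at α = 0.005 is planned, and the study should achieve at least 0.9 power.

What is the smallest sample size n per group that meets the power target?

n = 52 per group

Set Φ(δ − 2.576) = 0.9; then δ − 2.576 = Φ⁻¹(0.9) = 1.282, giving δ = 3.857.
δ = d·√(n/2) ⇒ n = 2(δ/d)² = 2 × (3.857 / 0.76)² = 51.52.
Round up to the next whole unit.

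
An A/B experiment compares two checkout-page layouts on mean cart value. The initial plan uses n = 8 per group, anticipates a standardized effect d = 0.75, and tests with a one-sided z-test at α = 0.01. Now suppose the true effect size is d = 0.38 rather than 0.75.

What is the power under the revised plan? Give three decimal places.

With d = 0.38: δ = d·√(n/2) = 0.38 × √(8/2) = 0.7600. Critical value z_{0.01} = 2.326.
Revised power = P(Z > 2.326 − δ) = Φ(-1.566) = 0.0586.

Power ≈ 0.059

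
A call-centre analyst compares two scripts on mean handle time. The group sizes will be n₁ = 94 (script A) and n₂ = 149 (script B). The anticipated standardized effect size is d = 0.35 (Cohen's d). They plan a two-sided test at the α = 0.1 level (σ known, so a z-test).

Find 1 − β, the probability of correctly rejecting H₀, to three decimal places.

Power ≈ 0.844

Noncentrality parameter: δ = d / √(1/n₁ + 1/n₂) = 0.35 / √(1/94 + 1/149) = 2.6572
Two-sided α = 0.1 → critical value z_{0.05} = 1.645.
Power = Φ(δ − 1.645) + Φ(−δ − 1.645) = Φ(1.012) + Φ(-4.302) = 0.8443 + 0.0000 = 0.8443.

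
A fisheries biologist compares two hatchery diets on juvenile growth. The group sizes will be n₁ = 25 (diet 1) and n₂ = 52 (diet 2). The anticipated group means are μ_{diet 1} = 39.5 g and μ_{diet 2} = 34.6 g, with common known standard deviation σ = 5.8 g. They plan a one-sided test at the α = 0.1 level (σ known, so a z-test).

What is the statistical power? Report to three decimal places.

Power ≈ 0.986

Standardized effect: d = |μ_{diet 1} − μ_{diet 2}| / σ = |39.5 − 34.6| / 5.8 = 0.8448
Noncentrality parameter: δ = d / √(1/n₁ + 1/n₂) = 0.8448 / √(1/25 + 1/52) = 3.4713
One-sided α = 0.1 → critical value z_{0.1} = 1.282.
Power = P(Z > 1.282 − δ) = Φ(2.190) = 0.9857.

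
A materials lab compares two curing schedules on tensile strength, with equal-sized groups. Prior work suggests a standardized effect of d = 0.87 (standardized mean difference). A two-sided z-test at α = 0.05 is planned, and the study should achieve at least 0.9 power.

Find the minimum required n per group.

n = 28 per group

For power 0.9 need Φ(δ − z_{0.025}) = 0.9, so δ = z_{0.025} + z_{0.10} = 1.960 + 1.282 = 3.242.
(Ignoring the negligible lower-tail rejection probability gives the usual closed-form inversion.)
δ = d·√(n/2) ⇒ n = 2(δ/d)² = 2 × (3.242 / 0.87)² = 27.76.
Rounding up, n = 28 per group.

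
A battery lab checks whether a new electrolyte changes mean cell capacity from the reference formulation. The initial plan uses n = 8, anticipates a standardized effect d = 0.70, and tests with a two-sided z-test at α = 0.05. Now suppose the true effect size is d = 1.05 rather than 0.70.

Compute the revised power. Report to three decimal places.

Power ≈ 0.844

With d = 1.05: δ = d·√n = 1.05 × √8 = 2.9698. Critical value z_{0.025} = 1.960.
Revised power = Φ(δ − 1.960) + Φ(−δ − 1.960) = Φ(1.010) + Φ(-4.930) = 0.8437 + 0.0000 = 0.8437.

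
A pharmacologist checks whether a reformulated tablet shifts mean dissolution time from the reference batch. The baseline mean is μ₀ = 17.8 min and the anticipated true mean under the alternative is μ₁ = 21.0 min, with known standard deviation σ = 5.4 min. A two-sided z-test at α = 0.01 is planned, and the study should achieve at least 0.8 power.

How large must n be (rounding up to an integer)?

n = 34

Standardized effect: d = |μ₁ − μ₀| / σ = |21.0 − 17.8| / 5.4 = 0.5926
For power 0.8 need Φ(δ − z_{0.005}) = 0.8, so δ = z_{0.005} + z_{0.20} = 2.576 + 0.842 = 3.417.
(Ignoring the negligible lower-tail rejection probability gives the usual closed-form inversion.)
δ = d·√n ⇒ n = (δ/d)² = (3.417 / 0.5926)² = 33.26.
Round up to the next whole unit.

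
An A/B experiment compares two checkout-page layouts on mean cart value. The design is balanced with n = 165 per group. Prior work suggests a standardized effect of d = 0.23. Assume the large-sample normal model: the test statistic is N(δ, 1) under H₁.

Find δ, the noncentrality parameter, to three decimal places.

δ ≈ 2.089

The noncentrality parameter scales effect size by the design's sample-size factor: δ = d·√(n/2) = 0.23 × √(165/2) = 2.0891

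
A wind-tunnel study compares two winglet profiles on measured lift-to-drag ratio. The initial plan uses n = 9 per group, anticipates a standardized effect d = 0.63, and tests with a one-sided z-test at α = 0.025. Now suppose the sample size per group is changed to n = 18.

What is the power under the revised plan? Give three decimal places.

With n = 18 per group: δ = d·√(n/2) = 0.63 × √(18/2) = 1.8900. Critical value z_{0.025} = 1.960.
Revised power = P(Z > 1.960 − δ) = Φ(-0.070) = 0.4721.

Power ≈ 0.472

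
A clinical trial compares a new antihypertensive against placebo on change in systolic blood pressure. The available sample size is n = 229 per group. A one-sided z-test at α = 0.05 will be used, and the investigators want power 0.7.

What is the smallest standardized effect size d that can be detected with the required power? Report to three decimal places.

Need Φ(δ − 1.645) = 0.7, so δ = 1.645 + 0.524 = 2.169.
δ = d·√(n/2) ⇒ d = δ/√(n/2) = 2.169/√(229/2) = 0.2027.

d ≈ 0.203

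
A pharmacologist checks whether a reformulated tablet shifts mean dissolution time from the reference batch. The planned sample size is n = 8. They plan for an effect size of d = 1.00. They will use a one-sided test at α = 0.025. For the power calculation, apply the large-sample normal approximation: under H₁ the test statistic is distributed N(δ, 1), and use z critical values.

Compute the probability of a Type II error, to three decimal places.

Noncentrality parameter: δ = d·√n = 1.00 × √8 = 2.8284
One-sided α = 0.025 → critical value z_{0.025} = 1.960.
Power = Φ(δ − 1.960) = Φ(0.868) = 0.8074.
Type II error: β = 1 − power = 1 − 0.8074 = 0.1926.

β ≈ 0.193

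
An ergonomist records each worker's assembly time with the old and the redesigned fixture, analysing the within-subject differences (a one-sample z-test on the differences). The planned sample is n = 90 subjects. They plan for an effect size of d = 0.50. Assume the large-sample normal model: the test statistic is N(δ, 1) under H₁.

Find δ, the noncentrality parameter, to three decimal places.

δ ≈ 4.743

The noncentrality parameter scales effect size by the design's sample-size factor: δ = d·√n = 0.50 × √90 = 4.7434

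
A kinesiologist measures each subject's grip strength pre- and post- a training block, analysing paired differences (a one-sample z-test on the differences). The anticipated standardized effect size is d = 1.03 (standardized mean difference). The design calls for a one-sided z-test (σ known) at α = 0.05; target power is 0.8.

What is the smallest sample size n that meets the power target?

For power 0.8 need Φ(δ − z_{0.05}) = 0.8, so δ = z_{0.05} + z_{0.20} = 1.645 + 0.842 = 2.486.
δ = d·√n ⇒ n = (δ/d)² = (2.486 / 1.03)² = 5.83.
Rounding up, n = 6.

n = 6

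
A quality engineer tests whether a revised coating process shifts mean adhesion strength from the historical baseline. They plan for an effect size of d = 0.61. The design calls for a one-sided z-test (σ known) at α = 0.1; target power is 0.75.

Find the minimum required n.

n = 11

Set Φ(δ − 1.282) = 0.75; then δ − 1.282 = Φ⁻¹(0.75) = 0.674, giving δ = 1.956.
δ = d·√n ⇒ n = (δ/d)² = (1.956 / 0.61)² = 10.28.
Rounding up, n = 11.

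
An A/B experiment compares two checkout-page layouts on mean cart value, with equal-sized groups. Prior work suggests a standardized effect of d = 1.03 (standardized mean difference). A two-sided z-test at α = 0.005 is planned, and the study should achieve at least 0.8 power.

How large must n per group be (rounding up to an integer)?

Set Φ(δ − 2.807) = 0.8; then δ − 2.807 = Φ⁻¹(0.8) = 0.842, giving δ = 3.649.
(The Φ(−δ − z_{α/2}) term is vanishingly small for δ > 0 and is dropped in the standard sample-size formula.)
δ = d·√(n/2) ⇒ n = 2(δ/d)² = 2 × (3.649 / 1.03)² = 25.10.
Round up to the next whole unit.

n = 26 per group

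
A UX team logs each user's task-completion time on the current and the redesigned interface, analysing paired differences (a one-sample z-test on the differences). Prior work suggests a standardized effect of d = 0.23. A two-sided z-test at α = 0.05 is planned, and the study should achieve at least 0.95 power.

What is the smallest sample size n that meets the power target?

For power 0.95 need Φ(δ − z_{0.025}) = 0.95, so δ = z_{0.025} + z_{0.05} = 1.960 + 1.645 = 3.605.
(The Φ(−δ − z_{α/2}) term is vanishingly small for δ > 0 and is dropped in the standard sample-size formula.)
δ = d·√n ⇒ n = (δ/d)² = (3.605 / 0.23)² = 245.65.
Rounding up, n = 246.

n = 246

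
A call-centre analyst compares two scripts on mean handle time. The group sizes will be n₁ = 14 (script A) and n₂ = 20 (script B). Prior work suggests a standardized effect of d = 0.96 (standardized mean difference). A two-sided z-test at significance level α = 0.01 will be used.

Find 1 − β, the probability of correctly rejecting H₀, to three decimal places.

Noncentrality parameter: δ = d / √(1/n₁ + 1/n₂) = 0.96 / √(1/14 + 1/20) = 2.7549
Two-sided α = 0.01 → critical value z_{0.005} = 2.576.
Power = Φ(δ − 2.576) + Φ(−δ − 2.576) = Φ(0.179) + Φ(-5.331) = 0.5711 + 0.0000 = 0.5711.

Power ≈ 0.571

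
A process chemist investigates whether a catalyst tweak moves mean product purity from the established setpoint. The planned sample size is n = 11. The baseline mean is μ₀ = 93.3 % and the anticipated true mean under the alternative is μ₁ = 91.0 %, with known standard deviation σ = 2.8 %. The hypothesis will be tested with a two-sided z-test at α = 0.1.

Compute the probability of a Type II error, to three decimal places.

Standardized effect: d = |μ₁ − μ₀| / σ = |91.0 − 93.3| / 2.8 = 0.8214
Noncentrality parameter: δ = d·√n = 0.8214 × √11 = 2.7244
Two-sided α = 0.1 → critical value z_{0.05} = 1.645.
Power = Φ(δ − 1.645) + Φ(−δ − 1.645) = Φ(1.080) + Φ(-4.369) = 0.8598 + 0.0000 = 0.8598.
Type II error: β = 1 − power = 1 − 0.8598 = 0.1402.

β ≈ 0.140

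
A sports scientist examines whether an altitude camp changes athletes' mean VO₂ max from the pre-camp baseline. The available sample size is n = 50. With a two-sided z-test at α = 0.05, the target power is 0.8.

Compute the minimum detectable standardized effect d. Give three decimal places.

d ≈ 0.396

Need Φ(δ − 1.960) = 0.8, so δ = 1.960 + 0.842 = 2.802.
(The second rejection-region term Φ(−δ − z_{α/2}) is negligible and dropped.)
δ = d·√n ⇒ d = δ/√n = 2.802/√50 = 0.3962.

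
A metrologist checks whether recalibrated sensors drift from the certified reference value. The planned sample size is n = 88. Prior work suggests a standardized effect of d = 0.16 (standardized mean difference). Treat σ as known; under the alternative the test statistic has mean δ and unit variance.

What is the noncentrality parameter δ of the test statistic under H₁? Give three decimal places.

The noncentrality parameter scales effect size by the design's sample-size factor: δ = d·√n = 0.16 × √88 = 1.5009

δ ≈ 1.501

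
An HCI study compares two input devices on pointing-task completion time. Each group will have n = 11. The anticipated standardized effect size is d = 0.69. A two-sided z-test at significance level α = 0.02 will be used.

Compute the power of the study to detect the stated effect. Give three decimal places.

Noncentrality parameter: δ = d·√(n/2) = 0.69 × √(11/2) = 1.6182
Critical value for a two-sided test at α = 0.02: z_{α/2} = 2.326.
Power = Φ(δ − 2.326) + Φ(−δ − 2.326) = Φ(-0.708) + Φ(-3.945) = 0.2394 + 0.0000 = 0.2395.

Power ≈ 0.239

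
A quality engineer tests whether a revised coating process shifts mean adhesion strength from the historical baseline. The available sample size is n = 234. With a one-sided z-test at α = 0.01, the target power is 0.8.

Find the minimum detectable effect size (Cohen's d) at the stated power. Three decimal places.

d ≈ 0.207

Need Φ(δ − 2.326) = 0.8, so δ = 2.326 + 0.842 = 3.168.
δ = d·√n ⇒ d = δ/√n = 3.168/√234 = 0.2071.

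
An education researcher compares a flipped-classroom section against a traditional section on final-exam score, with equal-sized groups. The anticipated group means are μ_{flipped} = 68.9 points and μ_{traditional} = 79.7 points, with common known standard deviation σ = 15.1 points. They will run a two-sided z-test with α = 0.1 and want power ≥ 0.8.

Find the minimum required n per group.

n = 25 per group

Standardized effect: d = |μ_{flipped} − μ_{traditional}| / σ = |68.9 − 79.7| / 15.1 = 0.7152
Set Φ(δ − 1.645) = 0.8; then δ − 1.645 = Φ⁻¹(0.8) = 0.842, giving δ = 2.486.
(Ignoring the negligible lower-tail rejection probability gives the usual closed-form inversion.)
δ = d·√(n/2) ⇒ n = 2(δ/d)² = 2 × (2.486 / 0.7152)² = 24.17.
Rounding up, n = 25 per group.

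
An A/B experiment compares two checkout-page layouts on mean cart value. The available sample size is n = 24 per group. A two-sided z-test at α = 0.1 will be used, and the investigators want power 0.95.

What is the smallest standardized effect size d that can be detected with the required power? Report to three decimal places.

Need Φ(δ − 1.645) = 0.95, so δ = 1.645 + 1.645 = 3.290.
(Lower-tail contribution to power is negligible for δ > 0.)
δ = d·√(n/2) ⇒ d = δ/√(n/2) = 3.290/√(24/2) = 0.9497.

d ≈ 0.950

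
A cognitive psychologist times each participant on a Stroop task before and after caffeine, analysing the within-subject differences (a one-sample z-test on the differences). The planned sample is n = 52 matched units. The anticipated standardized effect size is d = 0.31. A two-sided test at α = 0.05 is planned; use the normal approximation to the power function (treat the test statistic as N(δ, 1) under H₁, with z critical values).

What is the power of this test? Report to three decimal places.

Noncentrality parameter: δ = d·√n = 0.31 × √52 = 2.2354
Critical value for a two-sided test at α = 0.05: z_{α/2} = 1.960.
Power = Φ(δ − 1.960) + Φ(−δ − 1.960) = Φ(0.275) + Φ(-4.195) = 0.6085 + 0.0000 = 0.6085.

Power ≈ 0.609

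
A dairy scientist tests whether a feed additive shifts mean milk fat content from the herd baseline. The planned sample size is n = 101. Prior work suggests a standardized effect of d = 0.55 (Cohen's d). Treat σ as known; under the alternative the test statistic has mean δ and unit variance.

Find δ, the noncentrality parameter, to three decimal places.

δ = d·√n = 0.55 × √101 = 5.5274

δ ≈ 5.527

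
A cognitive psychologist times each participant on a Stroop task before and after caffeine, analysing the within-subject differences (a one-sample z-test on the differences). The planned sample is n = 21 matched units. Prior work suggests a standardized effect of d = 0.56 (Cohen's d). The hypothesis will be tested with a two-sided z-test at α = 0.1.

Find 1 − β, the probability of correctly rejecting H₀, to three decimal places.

Power ≈ 0.822

Noncentrality parameter: δ = d·√n = 0.56 × √21 = 2.5662
Two-sided α = 0.1 → critical value z_{0.05} = 1.645.
Power = Φ(δ − 1.645) + Φ(−δ − 1.645) = Φ(0.921) + Φ(-4.211) = 0.8216 + 0.0000 = 0.8216.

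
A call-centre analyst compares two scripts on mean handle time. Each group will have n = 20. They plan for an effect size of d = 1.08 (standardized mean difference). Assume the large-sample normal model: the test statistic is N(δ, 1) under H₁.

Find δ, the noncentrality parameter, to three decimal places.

δ ≈ 3.415

δ = d·√(n/2) = 1.08 × √(20/2) = 3.4153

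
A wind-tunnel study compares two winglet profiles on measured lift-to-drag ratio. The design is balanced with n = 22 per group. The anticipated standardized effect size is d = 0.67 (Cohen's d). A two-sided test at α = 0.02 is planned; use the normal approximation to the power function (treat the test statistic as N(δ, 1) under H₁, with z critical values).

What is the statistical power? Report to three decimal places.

Noncentrality parameter: δ = d·√(n/2) = 0.67 × √(22/2) = 2.2221
Two-sided α = 0.02 → critical value z_{0.01} = 2.326.
Power = Φ(δ − 2.326) + Φ(−δ − 2.326) = Φ(-0.104) + Φ(-4.548) = 0.4585 + 0.0000 = 0.4585.

Power ≈ 0.459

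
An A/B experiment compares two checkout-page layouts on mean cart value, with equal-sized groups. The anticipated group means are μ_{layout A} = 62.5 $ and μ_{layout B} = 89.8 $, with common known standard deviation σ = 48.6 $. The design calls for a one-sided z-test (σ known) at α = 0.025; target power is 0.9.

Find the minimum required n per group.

Standardized effect: d = |μ_{layout A} − μ_{layout B}| / σ = |62.5 − 89.8| / 48.6 = 0.5617
For power 0.9 need Φ(δ − z_{0.025}) = 0.9, so δ = z_{0.025} + z_{0.10} = 1.960 + 1.282 = 3.242.
δ = d·√(n/2) ⇒ n = 2(δ/d)² = 2 × (3.242 / 0.5617)² = 66.60.
Round up to the next whole unit.

n = 67 per group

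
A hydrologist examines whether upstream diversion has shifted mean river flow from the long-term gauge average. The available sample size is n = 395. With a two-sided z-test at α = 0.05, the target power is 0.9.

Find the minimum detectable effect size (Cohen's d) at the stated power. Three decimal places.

Required noncentrality: δ = z_{0.025} + z_{0.10} = 1.960 + 1.282 = 3.242.
(Lower-tail contribution to power is negligible for δ > 0.)
δ = d·√n ⇒ d = δ/√n = 3.242/√395 = 0.1631.

d ≈ 0.163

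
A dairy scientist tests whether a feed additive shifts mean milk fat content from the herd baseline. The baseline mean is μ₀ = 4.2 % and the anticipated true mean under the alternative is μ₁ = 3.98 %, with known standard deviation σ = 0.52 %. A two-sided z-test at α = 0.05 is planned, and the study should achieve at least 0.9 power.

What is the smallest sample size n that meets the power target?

n = 59

Standardized effect: d = |μ₁ − μ₀| / σ = |3.98 − 4.2| / 0.52 = 0.4231
Set Φ(δ − 1.960) = 0.9; then δ − 1.960 = Φ⁻¹(0.9) = 1.282, giving δ = 3.242.
(The Φ(−δ − z_{α/2}) term is vanishingly small for δ > 0 and is dropped in the standard sample-size formula.)
δ = d·√n ⇒ n = (δ/d)² = (3.242 / 0.4231)² = 58.70.
Rounding up, n = 59.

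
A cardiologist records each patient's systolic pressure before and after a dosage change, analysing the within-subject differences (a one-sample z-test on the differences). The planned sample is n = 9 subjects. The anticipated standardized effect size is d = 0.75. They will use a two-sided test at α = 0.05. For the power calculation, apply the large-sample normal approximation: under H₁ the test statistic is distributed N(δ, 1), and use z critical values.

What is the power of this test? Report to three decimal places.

Noncentrality parameter: δ = d·√n = 0.75 × √9 = 2.2500
Two-sided α = 0.05 → critical value z_{0.025} = 1.960.
Power = Φ(δ − 1.960) + Φ(−δ − 1.960) = Φ(0.290) + Φ(-4.210) = 0.6141 + 0.0000 = 0.6141.

Power ≈ 0.614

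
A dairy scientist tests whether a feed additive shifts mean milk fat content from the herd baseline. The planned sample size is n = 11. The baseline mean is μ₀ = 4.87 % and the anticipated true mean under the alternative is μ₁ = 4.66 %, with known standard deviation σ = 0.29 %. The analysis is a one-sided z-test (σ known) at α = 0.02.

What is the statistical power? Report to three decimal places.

Power ≈ 0.636

Standardized effect: d = |μ₁ − μ₀| / σ = |4.66 − 4.87| / 0.29 = 0.7241
Noncentrality parameter: δ = d·√n = 0.7241 × √11 = 2.4017
Critical value for a one-sided test at α = 0.02: z_α = 2.054.
Power = Φ(δ − 2.054) = Φ(0.348) = 0.6361.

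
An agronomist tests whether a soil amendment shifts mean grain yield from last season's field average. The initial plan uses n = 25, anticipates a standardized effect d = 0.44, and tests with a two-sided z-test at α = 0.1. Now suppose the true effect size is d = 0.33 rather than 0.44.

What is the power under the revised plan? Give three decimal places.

Power ≈ 0.503

With d = 0.33: δ = d·√n = 0.33 × √25 = 1.6500. Critical value z_{0.05} = 1.645.
Revised power = Φ(δ − 1.645) + Φ(−δ − 1.645) = Φ(0.005) + Φ(-3.295) = 0.5021 + 0.0005 = 0.5025.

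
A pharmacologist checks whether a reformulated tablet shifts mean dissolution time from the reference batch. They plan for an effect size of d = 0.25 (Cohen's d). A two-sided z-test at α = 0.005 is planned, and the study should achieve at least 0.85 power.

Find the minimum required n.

Set Φ(δ − 2.807) = 0.85; then δ − 2.807 = Φ⁻¹(0.85) = 1.036, giving δ = 3.843.
(Ignoring the negligible lower-tail rejection probability gives the usual closed-form inversion.)
δ = d·√n ⇒ n = (δ/d)² = (3.843 / 0.25)² = 236.36.
Round up to the next whole unit.

n = 237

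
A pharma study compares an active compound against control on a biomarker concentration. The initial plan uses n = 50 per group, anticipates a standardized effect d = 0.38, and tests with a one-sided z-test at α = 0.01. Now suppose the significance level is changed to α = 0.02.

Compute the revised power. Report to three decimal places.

Power ≈ 0.439

δ = d·√(n/2) = 0.38 × √(50/2) = 1.9000 (unchanged). New critical value: z_{0.02} = 2.054.
Revised power = P(Z > 2.054 − δ) = Φ(-0.154) = 0.4389.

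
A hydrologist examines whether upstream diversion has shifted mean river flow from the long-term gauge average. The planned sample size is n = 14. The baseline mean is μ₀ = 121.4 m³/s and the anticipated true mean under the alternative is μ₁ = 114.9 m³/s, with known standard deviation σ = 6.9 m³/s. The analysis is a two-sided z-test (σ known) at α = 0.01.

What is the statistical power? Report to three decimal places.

Standardized effect: d = |μ₁ − μ₀| / σ = |114.9 − 121.4| / 6.9 = 0.9420
Noncentrality parameter: δ = d·√n = 0.9420 × √14 = 3.5247
Critical value for a two-sided test at α = 0.01: z_{α/2} = 2.576.
Power = Φ(δ − 2.576) + Φ(−δ − 2.576) = Φ(0.949) + Φ(-6.101) = 0.8287 + 0.0000 = 0.8287.

Power ≈ 0.829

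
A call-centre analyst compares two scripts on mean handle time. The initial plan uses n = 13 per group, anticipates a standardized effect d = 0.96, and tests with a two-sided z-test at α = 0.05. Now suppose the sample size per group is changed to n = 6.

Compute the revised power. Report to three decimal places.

Power ≈ 0.383

With n = 6 per group: δ = d·√(n/2) = 0.96 × √(6/2) = 1.6628. Critical value z_{0.025} = 1.960.
Revised power = Φ(δ − 1.960) + Φ(−δ − 1.960) = Φ(-0.297) + Φ(-3.623) = 0.3832 + 0.0001 = 0.3833.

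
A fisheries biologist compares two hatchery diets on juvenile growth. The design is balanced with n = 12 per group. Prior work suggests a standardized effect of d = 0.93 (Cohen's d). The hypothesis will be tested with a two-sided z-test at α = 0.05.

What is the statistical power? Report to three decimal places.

Power ≈ 0.625

Noncentrality parameter: δ = d·√(n/2) = 0.93 × √(12/2) = 2.2780
Two-sided α = 0.05 → critical value z_{0.025} = 1.960.
Power = Φ(δ − 1.960) + Φ(−δ − 1.960) = Φ(0.318) + Φ(-4.238) = 0.6248 + 0.0000 = 0.6248.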